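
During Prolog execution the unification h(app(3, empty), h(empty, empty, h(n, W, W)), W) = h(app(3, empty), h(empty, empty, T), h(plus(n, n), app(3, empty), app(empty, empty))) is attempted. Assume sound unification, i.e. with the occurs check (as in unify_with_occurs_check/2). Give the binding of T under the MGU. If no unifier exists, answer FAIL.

h(n, h(plus(n, n), app(3, empty), app(empty, empty)), h(plus(n, n), app(3, empty), app(empty, empty)))

Decompose h/3: app(3, empty) = app(3, empty),  h(empty, empty, h(n, W, W)) = h(empty, empty, T),  W = h(plus(n, n), app(3, empty), app(empty, empty)).
Delete trivial equation app(3, empty) = app(3, empty).
Decompose h/3: empty = empty,  empty = empty,  h(n, W, W) = T.
Delete trivial equation empty = empty.
Delete trivial equation empty = empty.
Bind T := h(n, W, W); no other remaining equation mentions T.
Bind W := h(plus(n, n), app(3, empty), app(empty, empty)). Substituting into the earlier binding gives T := h(n, h(plus(n, n), app(3, empty), app(empty, empty)), h(plus(n, n), app(3, empty), app(empty, empty))).
MGU = { T -> h(n, h(plus(n, n), app(3, empty), app(empty, empty)), h(plus(n, n), app(3, empty), app(empty, empty))), W -> h(plus(n, n), app(3, empty), app(empty, empty)) }, so T -> h(n, h(plus(n, n), app(3, empty), app(empty, empty)), h(plus(n, n), app(3, empty), app(empty, empty))).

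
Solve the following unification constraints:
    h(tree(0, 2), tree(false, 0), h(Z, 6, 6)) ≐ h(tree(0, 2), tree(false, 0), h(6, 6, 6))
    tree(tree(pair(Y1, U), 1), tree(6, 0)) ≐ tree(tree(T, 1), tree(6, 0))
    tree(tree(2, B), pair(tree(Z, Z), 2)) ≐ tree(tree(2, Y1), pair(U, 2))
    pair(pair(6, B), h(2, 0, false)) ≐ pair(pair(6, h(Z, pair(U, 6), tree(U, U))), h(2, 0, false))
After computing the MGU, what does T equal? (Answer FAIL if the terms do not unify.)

pair(h(6, pair(tree(6, 6), 6), tree(tree(6, 6), tree(6, 6))), tree(6, 6))

Decompose h/3: tree(0, 2) ≐ tree(0, 2),  tree(false, 0) ≐ tree(false, 0),  h(Z, 6, 6) ≐ h(6, 6, 6).
Delete trivial equation tree(0, 2) ≐ tree(0, 2).
Delete trivial equation tree(false, 0) ≐ tree(false, 0).
Decompose h/3: Z ≐ 6,  6 ≐ 6,  6 ≐ 6.
Bind Z := 6; substituting into the 2 remaining equations that mention Z gives: tree(tree(2, B), pair(tree(6, 6), 2)) ≐ tree(tree(2, Y1), pair(U, 2)),  pair(pair(6, B), h(2, 0, false)) ≐ pair(pair(6, h(6, pair(U, 6), tree(U, U))), h(2, 0, false)).
Delete trivial equation 6 ≐ 6.
Delete trivial equation 6 ≐ 6.
Decompose tree/2: tree(pair(Y1, U), 1) ≐ tree(T, 1),  tree(6, 0) ≐ tree(6, 0).
Decompose tree/2: pair(Y1, U) ≐ T,  1 ≐ 1.
Bind T := pair(Y1, U); no other remaining equation mentions T.
Delete trivial equation 1 ≐ 1.
Delete trivial equation tree(6, 0) ≐ tree(6, 0).
Decompose tree/2: tree(2, B) ≐ tree(2, Y1),  pair(tree(6, 6), 2) ≐ pair(U, 2).
Decompose tree/2: 2 ≐ 2,  B ≐ Y1.
Delete trivial equation 2 ≐ 2.
Bind B := Y1; substituting into the one remaining equation that mentions B gives: pair(pair(6, Y1), h(2, 0, false)) ≐ pair(pair(6, h(6, pair(U, 6), tree(U, U))), h(2, 0, false)).
Decompose pair/2: tree(6, 6) ≐ U,  2 ≐ 2.
Bind U := tree(6, 6); substituting into the one remaining equation that mentions U gives: pair(pair(6, Y1), h(2, 0, false)) ≐ pair(pair(6, h(6, pair(tree(6, 6), 6), tree(tree(6, 6), tree(6, 6)))), h(2, 0, false)). Substituting into the earlier binding gives T := pair(Y1, tree(6, 6)).
Delete trivial equation 2 ≐ 2.
Decompose pair/2: pair(6, Y1) ≐ pair(6, h(6, pair(tree(6, 6), 6), tree(tree(6, 6), tree(6, 6)))),  h(2, 0, false) ≐ h(2, 0, false).
Decompose pair/2: 6 ≐ 6,  Y1 ≐ h(6, pair(tree(6, 6), 6), tree(tree(6, 6), tree(6, 6))).
Delete trivial equation 6 ≐ 6.
Bind Y1 := h(6, pair(tree(6, 6), 6), tree(tree(6, 6), tree(6, 6))); no other remaining equation mentions Y1. Substituting into the earlier bindings gives T := pair(h(6, pair(tree(6, 6), 6), tree(tree(6, 6), tree(6, 6))), tree(6, 6)), B := h(6, pair(tree(6, 6), 6), tree(tree(6, 6), tree(6, 6))).
Delete trivial equation h(2, 0, false) ≐ h(2, 0, false).
MGU = { Z ↦ 6, T ↦ pair(h(6, pair(tree(6, 6), 6), tree(tree(6, 6), tree(6, 6))), tree(6, 6)), B ↦ h(6, pair(tree(6, 6), 6), tree(tree(6, 6), tree(6, 6))), U ↦ tree(6, 6), Y1 ↦ h(6, pair(tree(6, 6), 6), tree(tree(6, 6), tree(6, 6))) }, so T ↦ pair(h(6, pair(tree(6, 6), 6), tree(tree(6, 6), tree(6, 6))), tree(6, 6)).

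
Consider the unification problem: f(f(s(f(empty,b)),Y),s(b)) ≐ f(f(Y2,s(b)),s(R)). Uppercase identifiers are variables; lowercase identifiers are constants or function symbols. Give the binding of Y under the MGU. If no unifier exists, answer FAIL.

s(b)

Decompose f/2: f(s(f(empty,b)),Y) ≐ f(Y2,s(b)),  s(b) ≐ s(R).
Decompose f/2: s(f(empty,b)) ≐ Y2,  Y ≐ s(b).
Bind Y2 := s(f(empty,b)); no other remaining equation mentions Y2.
Bind Y := s(b); no other remaining equation mentions Y.
Decompose s/1: b ≐ R.
Bind R := b.
MGU = { Y2 ↦ s(f(empty,b)), Y ↦ s(b), R ↦ b }, so Y ↦ s(b).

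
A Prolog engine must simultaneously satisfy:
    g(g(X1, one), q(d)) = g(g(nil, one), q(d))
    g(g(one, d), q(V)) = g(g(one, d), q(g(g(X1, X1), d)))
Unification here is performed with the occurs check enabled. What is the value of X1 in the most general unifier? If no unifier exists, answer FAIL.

nil

Decompose g/2: g(X1, one) = g(nil, one),  q(d) = q(d).
Decompose g/2: X1 = nil,  one = one.
Bind X1 := nil; substituting into the one remaining equation that mentions X1 gives: g(g(one, d), q(V)) = g(g(one, d), q(g(g(nil, nil), d))).
Delete trivial equation one = one.
Delete trivial equation q(d) = q(d).
Decompose g/2: g(one, d) = g(one, d),  q(V) = q(g(g(nil, nil), d)).
Delete trivial equation g(one, d) = g(one, d).
Decompose q/1: V = g(g(nil, nil), d).
Bind V := g(g(nil, nil), d).
MGU = { X1 -> nil, V -> g(g(nil, nil), d) }, so X1 -> nil.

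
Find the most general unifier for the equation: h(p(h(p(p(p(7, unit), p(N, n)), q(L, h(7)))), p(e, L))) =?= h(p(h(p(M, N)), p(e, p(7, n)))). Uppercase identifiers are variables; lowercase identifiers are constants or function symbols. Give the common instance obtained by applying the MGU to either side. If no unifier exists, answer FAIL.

h(p(h(p(p(p(7, unit), p(q(p(7, n), h(7)), n)), q(p(7, n), h(7)))), p(e, p(7, n))))

Decompose h/1: p(h(p(p(p(7, unit), p(N, n)), q(L, h(7)))), p(e, L)) =?= p(h(p(M, N)), p(e, p(7, n))).
Decompose p/2: h(p(p(p(7, unit), p(N, n)), q(L, h(7)))) =?= h(p(M, N)),  p(e, L) =?= p(e, p(7, n)).
Decompose h/1: p(p(p(7, unit), p(N, n)), q(L, h(7))) =?= p(M, N).
Decompose p/2: p(p(7, unit), p(N, n)) =?= M,  q(L, h(7)) =?= N.
Bind M := p(p(7, unit), p(N, n)); no other remaining equation mentions M.
Bind N := q(L, h(7)); no other remaining equation mentions N. Substituting into the earlier binding gives M := p(p(7, unit), p(q(L, h(7)), n)).
Decompose p/2: e =?= e,  L =?= p(7, n).
Delete trivial equation e =?= e.
Bind L := p(7, n). Substituting into the earlier bindings gives M := p(p(7, unit), p(q(p(7, n), h(7)), n)), N := q(p(7, n), h(7)).
Applying the MGU to either side gives h(p(h(p(p(p(7, unit), p(q(p(7, n), h(7)), n)), q(p(7, n), h(7)))), p(e, p(7, n)))).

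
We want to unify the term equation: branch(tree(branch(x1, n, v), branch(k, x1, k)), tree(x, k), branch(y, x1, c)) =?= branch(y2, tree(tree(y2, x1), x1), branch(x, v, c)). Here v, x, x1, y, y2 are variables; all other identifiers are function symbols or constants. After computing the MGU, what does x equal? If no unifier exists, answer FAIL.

tree(tree(branch(k, n, k), branch(k, k, k)), k)

Decompose branch/3: tree(branch(x1, n, v), branch(k, x1, k)) =?= y2,  tree(x, k) =?= tree(tree(y2, x1), x1),  branch(y, x1, c) =?= branch(x, v, c).
Bind y2 := tree(branch(x1, n, v), branch(k, x1, k)); substituting into the one remaining equation that mentions y2 gives: tree(x, k) =?= tree(tree(tree(branch(x1, n, v), branch(k, x1, k)), x1), x1).
Decompose tree/2: x =?= tree(tree(branch(x1, n, v), branch(k, x1, k)), x1),  k =?= x1.
Bind x := tree(tree(branch(x1, n, v), branch(k, x1, k)), x1); substituting into the one remaining equation that mentions x gives: branch(y, x1, c) =?= branch(tree(tree(branch(x1, n, v), branch(k, x1, k)), x1), v, c).
Bind x1 := k; substituting into the remaining equation gives: branch(y, k, c) =?= branch(tree(tree(branch(k, n, v), branch(k, k, k)), k), v, c). Substituting into the earlier bindings gives y2 := tree(branch(k, n, v), branch(k, k, k)), x := tree(tree(branch(k, n, v), branch(k, k, k)), k).
Decompose branch/3: y =?= tree(tree(branch(k, n, v), branch(k, k, k)), k),  k =?= v,  c =?= c.
Bind y := tree(tree(branch(k, n, v), branch(k, k, k)), k); no other remaining equation mentions y.
Bind v := k; no other remaining equation mentions v. Substituting into the earlier bindings gives y2 := tree(branch(k, n, k), branch(k, k, k)), x := tree(tree(branch(k, n, k), branch(k, k, k)), k), y := tree(tree(branch(k, n, k), branch(k, k, k)), k).
Delete trivial equation c =?= c.
MGU = { y2 -> tree(branch(k, n, k), branch(k, k, k)), x -> tree(tree(branch(k, n, k), branch(k, k, k)), k), x1 -> k, y -> tree(tree(branch(k, n, k), branch(k, k, k)), k), v -> k }, so x -> tree(tree(branch(k, n, k), branch(k, k, k)), k).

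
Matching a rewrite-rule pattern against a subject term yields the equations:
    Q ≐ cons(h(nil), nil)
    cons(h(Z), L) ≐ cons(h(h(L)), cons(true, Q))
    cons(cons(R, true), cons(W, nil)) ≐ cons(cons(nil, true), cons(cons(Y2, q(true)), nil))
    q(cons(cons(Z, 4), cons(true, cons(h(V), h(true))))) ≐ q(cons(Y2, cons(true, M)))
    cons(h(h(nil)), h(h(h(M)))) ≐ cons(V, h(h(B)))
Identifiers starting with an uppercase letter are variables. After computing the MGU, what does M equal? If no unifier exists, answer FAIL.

Bind Q := cons(h(nil), nil); substituting into the one remaining equation that mentions Q gives: cons(h(Z), L) ≐ cons(h(h(L)), cons(true, cons(h(nil), nil))).
Decompose cons/2: h(Z) ≐ h(h(L)),  L ≐ cons(true, cons(h(nil), nil)).
Decompose h/1: Z ≐ h(L).
Bind Z := h(L); substituting into the one remaining equation that mentions Z gives: q(cons(cons(h(L), 4), cons(true, cons(h(V), h(true))))) ≐ q(cons(Y2, cons(true, M))).
Bind L := cons(true, cons(h(nil), nil)); substituting into the one remaining equation that mentions L gives: q(cons(cons(h(cons(true, cons(h(nil), nil))), 4), cons(true, cons(h(V), h(true))))) ≐ q(cons(Y2, cons(true, M))). Substituting into the earlier binding gives Z := h(cons(true, cons(h(nil), nil))).
Decompose cons/2: cons(R, true) ≐ cons(nil, true),  cons(W, nil) ≐ cons(cons(Y2, q(true)), nil).
Decompose cons/2: R ≐ nil,  true ≐ true.
Bind R := nil; no other remaining equation mentions R.
Delete trivial equation true ≐ true.
Decompose cons/2: W ≐ cons(Y2, q(true)),  nil ≐ nil.
Bind W := cons(Y2, q(true)); no other remaining equation mentions W.
Delete trivial equation nil ≐ nil.
Decompose q/1: cons(cons(h(cons(true, cons(h(nil), nil))), 4), cons(true, cons(h(V), h(true)))) ≐ cons(Y2, cons(true, M)).
Decompose cons/2: cons(h(cons(true, cons(h(nil), nil))), 4) ≐ Y2,  cons(true, cons(h(V), h(true))) ≐ cons(true, M).
Bind Y2 := cons(h(cons(true, cons(h(nil), nil))), 4); no other remaining equation mentions Y2. Substituting into the earlier binding gives W := cons(cons(h(cons(true, cons(h(nil), nil))), 4), q(true)).
Decompose cons/2: true ≐ true,  cons(h(V), h(true)) ≐ M.
Delete trivial equation true ≐ true.
Bind M := cons(h(V), h(true)); substituting into the remaining equation gives: cons(h(h(nil)), h(h(h(cons(h(V), h(true)))))) ≐ cons(V, h(h(B))).
Decompose cons/2: h(h(nil)) ≐ V,  h(h(h(cons(h(V), h(true))))) ≐ h(h(B)).
Bind V := h(h(nil)); substituting into the remaining equation gives: h(h(h(cons(h(h(h(nil))), h(true))))) ≐ h(h(B)). Substituting into the earlier binding gives M := cons(h(h(h(nil))), h(true)).
Decompose h/1: h(h(cons(h(h(h(nil))), h(true)))) ≐ h(B).
Decompose h/1: h(cons(h(h(h(nil))), h(true))) ≐ B.
Bind B := h(cons(h(h(h(nil))), h(true))).
MGU = { Q := cons(h(nil), nil), Z := h(cons(true, cons(h(nil), nil))), L := cons(true, cons(h(nil), nil)), R := nil, W := cons(cons(h(cons(true, cons(h(nil), nil))), 4), q(true)), Y2 := cons(h(cons(true, cons(h(nil), nil))), 4), M := cons(h(h(h(nil))), h(true)), V := h(h(nil)), B := h(cons(h(h(h(nil))), h(true))) }, so M := cons(h(h(h(nil))), h(true)).

cons(h(h(h(nil))), h(true))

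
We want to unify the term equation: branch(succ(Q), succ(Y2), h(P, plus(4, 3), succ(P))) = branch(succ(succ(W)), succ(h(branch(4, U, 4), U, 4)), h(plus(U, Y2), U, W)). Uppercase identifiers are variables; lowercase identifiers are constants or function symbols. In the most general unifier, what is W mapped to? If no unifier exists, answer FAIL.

succ(plus(plus(4, 3), h(branch(4, plus(4, 3), 4), plus(4, 3), 4)))

Decompose branch/3: succ(Q) = succ(succ(W)),  succ(Y2) = succ(h(branch(4, U, 4), U, 4)),  h(P, plus(4, 3), succ(P)) = h(plus(U, Y2), U, W).
Decompose succ/1: Q = succ(W).
Bind Q := succ(W); no other remaining equation mentions Q.
Decompose succ/1: Y2 = h(branch(4, U, 4), U, 4).
Bind Y2 := h(branch(4, U, 4), U, 4); substituting into the remaining equation gives: h(P, plus(4, 3), succ(P)) = h(plus(U, h(branch(4, U, 4), U, 4)), U, W).
Decompose h/3: P = plus(U, h(branch(4, U, 4), U, 4)),  plus(4, 3) = U,  succ(P) = W.
Bind P := plus(U, h(branch(4, U, 4), U, 4)); substituting into the one remaining equation that mentions P gives: succ(plus(U, h(branch(4, U, 4), U, 4))) = W.
Bind U := plus(4, 3); substituting into the remaining equation gives: succ(plus(plus(4, 3), h(branch(4, plus(4, 3), 4), plus(4, 3), 4))) = W. Substituting into the earlier bindings gives Y2 := h(branch(4, plus(4, 3), 4), plus(4, 3), 4), P := plus(plus(4, 3), h(branch(4, plus(4, 3), 4), plus(4, 3), 4)).
Bind W := succ(plus(plus(4, 3), h(branch(4, plus(4, 3), 4), plus(4, 3), 4))). Substituting into the earlier binding gives Q := succ(succ(plus(plus(4, 3), h(branch(4, plus(4, 3), 4), plus(4, 3), 4)))).
MGU = { Q ↦ succ(succ(plus(plus(4, 3), h(branch(4, plus(4, 3), 4), plus(4, 3), 4)))), Y2 ↦ h(branch(4, plus(4, 3), 4), plus(4, 3), 4), P ↦ plus(plus(4, 3), h(branch(4, plus(4, 3), 4), plus(4, 3), 4)), U ↦ plus(4, 3), W ↦ succ(plus(plus(4, 3), h(branch(4, plus(4, 3), 4), plus(4, 3), 4))) }, so W ↦ succ(plus(plus(4, 3), h(branch(4, plus(4, 3), 4), plus(4, 3), 4))).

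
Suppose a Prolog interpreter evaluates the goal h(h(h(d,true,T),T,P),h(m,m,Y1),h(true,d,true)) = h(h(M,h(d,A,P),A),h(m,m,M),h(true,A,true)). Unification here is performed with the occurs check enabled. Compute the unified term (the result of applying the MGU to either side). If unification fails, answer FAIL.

h(h(h(d,true,h(d,d,d)),h(d,d,d),d),h(m,m,h(d,true,h(d,d,d))),h(true,d,true))

Decompose h/3: h(h(d,true,T),T,P) = h(M,h(d,A,P),A),  h(m,m,Y1) = h(m,m,M),  h(true,d,true) = h(true,A,true).
Decompose h/3: h(d,true,T) = M,  T = h(d,A,P),  P = A.
Bind M := h(d,true,T); substituting into the one remaining equation that mentions M gives: h(m,m,Y1) = h(m,m,h(d,true,T)).
Bind T := h(d,A,P); substituting into the one remaining equation that mentions T gives: h(m,m,Y1) = h(m,m,h(d,true,h(d,A,P))). Substituting into the earlier binding gives M := h(d,true,h(d,A,P)).
Bind P := A; substituting into the one remaining equation that mentions P gives: h(m,m,Y1) = h(m,m,h(d,true,h(d,A,A))). Substituting into the earlier bindings gives M := h(d,true,h(d,A,A)), T := h(d,A,A).
Decompose h/3: m = m,  m = m,  Y1 = h(d,true,h(d,A,A)).
Delete trivial equation m = m.
Delete trivial equation m = m.
Bind Y1 := h(d,true,h(d,A,A)); no other remaining equation mentions Y1.
Decompose h/3: true = true,  d = A,  true = true.
Delete trivial equation true = true.
Bind A := d; no other remaining equation mentions A. Substituting into the earlier bindings gives M := h(d,true,h(d,d,d)), T := h(d,d,d), P := d, Y1 := h(d,true,h(d,d,d)).
Delete trivial equation true = true.
Applying the MGU to either side gives h(h(h(d,true,h(d,d,d)),h(d,d,d),d),h(m,m,h(d,true,h(d,d,d))),h(true,d,true)).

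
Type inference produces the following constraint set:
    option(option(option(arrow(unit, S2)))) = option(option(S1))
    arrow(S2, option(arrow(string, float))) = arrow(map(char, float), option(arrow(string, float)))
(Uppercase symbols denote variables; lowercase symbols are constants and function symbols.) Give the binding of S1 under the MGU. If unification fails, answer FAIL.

Decompose option/1: option(option(arrow(unit, S2))) = option(S1).
Decompose option/1: option(arrow(unit, S2)) = S1.
Bind S1 := option(arrow(unit, S2)); no other remaining equation mentions S1.
Decompose arrow/2: S2 = map(char, float),  option(arrow(string, float)) = option(arrow(string, float)).
Bind S2 := map(char, float); no other remaining equation mentions S2. Substituting into the earlier binding gives S1 := option(arrow(unit, map(char, float))).
Delete trivial equation option(arrow(string, float)) = option(arrow(string, float)).
MGU = { S1 -> option(arrow(unit, map(char, float))), S2 -> map(char, float) }, so S1 -> option(arrow(unit, map(char, float))).

option(arrow(unit, map(char, float)))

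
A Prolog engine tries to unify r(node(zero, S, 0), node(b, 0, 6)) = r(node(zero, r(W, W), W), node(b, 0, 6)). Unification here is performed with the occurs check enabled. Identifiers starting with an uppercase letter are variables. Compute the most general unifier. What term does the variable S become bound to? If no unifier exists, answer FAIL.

Decompose r/2: node(zero, S, 0) = node(zero, r(W, W), W),  node(b, 0, 6) = node(b, 0, 6).
Decompose node/3: zero = zero,  S = r(W, W),  0 = W.
Delete trivial equation zero = zero.
Bind S := r(W, W); no other remaining equation mentions S.
Bind W := 0; no other remaining equation mentions W. Substituting into the earlier binding gives S := r(0, 0).
Delete trivial equation node(b, 0, 6) = node(b, 0, 6).
MGU = { S ↦ r(0, 0), W ↦ 0 }, so S ↦ r(0, 0).

r(0, 0)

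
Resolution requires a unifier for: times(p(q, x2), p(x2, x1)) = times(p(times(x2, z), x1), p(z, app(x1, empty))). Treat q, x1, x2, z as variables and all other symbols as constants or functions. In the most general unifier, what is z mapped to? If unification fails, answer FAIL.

FAIL

Decompose times/2: p(q, x2) = p(times(x2, z), x1),  p(x2, x1) = p(z, app(x1, empty)).
Decompose p/2: q = times(x2, z),  x2 = x1.
Bind q := times(x2, z); no other remaining equation mentions q.
Bind x2 := x1; substituting into the remaining equation gives: p(x1, x1) = p(z, app(x1, empty)). Substituting into the earlier binding gives q := times(x1, z).
Decompose p/2: x1 = z,  x1 = app(x1, empty).
Bind x1 := z; substituting into the remaining equation gives: z = app(z, empty). Substituting into the earlier bindings gives q := times(z, z), x2 := z.
Occurs check fails: z occurs in app(z, empty); the equation z = app(z, empty) has no finite solution.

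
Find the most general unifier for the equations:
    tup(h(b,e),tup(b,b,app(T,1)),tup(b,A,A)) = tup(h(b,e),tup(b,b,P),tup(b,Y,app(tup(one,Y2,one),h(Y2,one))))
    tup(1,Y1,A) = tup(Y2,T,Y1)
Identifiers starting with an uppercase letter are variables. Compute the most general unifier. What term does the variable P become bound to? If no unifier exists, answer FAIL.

Decompose tup/3: h(b,e) = h(b,e),  tup(b,b,app(T,1)) = tup(b,b,P),  tup(b,A,A) = tup(b,Y,app(tup(one,Y2,one),h(Y2,one))).
Delete trivial equation h(b,e) = h(b,e).
Decompose tup/3: b = b,  b = b,  app(T,1) = P.
Delete trivial equation b = b.
Delete trivial equation b = b.
Bind P := app(T,1); no other remaining equation mentions P.
Decompose tup/3: b = b,  A = Y,  A = app(tup(one,Y2,one),h(Y2,one)).
Delete trivial equation b = b.
Bind A := Y; substituting into the remaining equations gives: Y = app(tup(one,Y2,one),h(Y2,one)),  tup(1,Y1,Y) = tup(Y2,T,Y1).
Bind Y := app(tup(one,Y2,one),h(Y2,one)); substituting into the remaining equation gives: tup(1,Y1,app(tup(one,Y2,one),h(Y2,one))) = tup(Y2,T,Y1). Substituting into the earlier binding gives A := app(tup(one,Y2,one),h(Y2,one)).
Decompose tup/3: 1 = Y2,  Y1 = T,  app(tup(one,Y2,one),h(Y2,one)) = Y1.
Bind Y2 := 1; substituting into the one remaining equation that mentions Y2 gives: app(tup(one,1,one),h(1,one)) = Y1. Substituting into the earlier bindings gives A := app(tup(one,1,one),h(1,one)), Y := app(tup(one,1,one),h(1,one)).
Bind Y1 := T; substituting into the remaining equation gives: app(tup(one,1,one),h(1,one)) = T.
Bind T := app(tup(one,1,one),h(1,one)). Substituting into the earlier bindings gives P := app(app(tup(one,1,one),h(1,one)),1), Y1 := app(tup(one,1,one),h(1,one)).
MGU = { P -> app(app(tup(one,1,one),h(1,one)),1), A -> app(tup(one,1,one),h(1,one)), Y -> app(tup(one,1,one),h(1,one)), Y2 -> 1, Y1 -> app(tup(one,1,one),h(1,one)), T -> app(tup(one,1,one),h(1,one)) }, so P -> app(app(tup(one,1,one),h(1,one)),1).

app(app(tup(one,1,one),h(1,one)),1)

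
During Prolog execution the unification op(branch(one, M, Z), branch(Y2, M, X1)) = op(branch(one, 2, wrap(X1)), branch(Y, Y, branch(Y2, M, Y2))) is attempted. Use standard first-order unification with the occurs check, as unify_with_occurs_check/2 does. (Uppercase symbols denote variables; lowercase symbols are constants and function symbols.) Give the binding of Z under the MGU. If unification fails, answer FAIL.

Decompose op/2: branch(one, M, Z) = branch(one, 2, wrap(X1)),  branch(Y2, M, X1) = branch(Y, Y, branch(Y2, M, Y2)).
Decompose branch/3: one = one,  M = 2,  Z = wrap(X1).
Delete trivial equation one = one.
Bind M := 2; substituting into the one remaining equation that mentions M gives: branch(Y2, 2, X1) = branch(Y, Y, branch(Y2, 2, Y2)).
Bind Z := wrap(X1); no other remaining equation mentions Z.
Decompose branch/3: Y2 = Y,  2 = Y,  X1 = branch(Y2, 2, Y2).
Bind Y2 := Y; substituting into the one remaining equation that mentions Y2 gives: X1 = branch(Y, 2, Y).
Bind Y := 2; substituting into the remaining equation gives: X1 = branch(2, 2, 2). Substituting into the earlier binding gives Y2 := 2.
Bind X1 := branch(2, 2, 2). Substituting into the earlier binding gives Z := wrap(branch(2, 2, 2)).
MGU = { M = 2, Z = wrap(branch(2, 2, 2)), Y2 = 2, Y = 2, X1 = branch(2, 2, 2) }, so Z = wrap(branch(2, 2, 2)).

wrap(branch(2, 2, 2))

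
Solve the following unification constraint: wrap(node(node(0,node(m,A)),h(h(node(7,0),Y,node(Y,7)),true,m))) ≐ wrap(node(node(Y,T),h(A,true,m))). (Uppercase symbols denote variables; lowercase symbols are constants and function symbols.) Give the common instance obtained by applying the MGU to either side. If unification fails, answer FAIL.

Decompose wrap/1: node(node(0,node(m,A)),h(h(node(7,0),Y,node(Y,7)),true,m)) ≐ node(node(Y,T),h(A,true,m)).
Decompose node/2: node(0,node(m,A)) ≐ node(Y,T),  h(h(node(7,0),Y,node(Y,7)),true,m) ≐ h(A,true,m).
Decompose node/2: 0 ≐ Y,  node(m,A) ≐ T.
Bind Y := 0; substituting into the one remaining equation that mentions Y gives: h(h(node(7,0),0,node(0,7)),true,m) ≐ h(A,true,m).
Bind T := node(m,A); no other remaining equation mentions T.
Decompose h/3: h(node(7,0),0,node(0,7)) ≐ A,  true ≐ true,  m ≐ m.
Bind A := h(node(7,0),0,node(0,7)); no other remaining equation mentions A. Substituting into the earlier binding gives T := node(m,h(node(7,0),0,node(0,7))).
Delete trivial equation true ≐ true.
Delete trivial equation m ≐ m.
Applying the MGU to either side gives wrap(node(node(0,node(m,h(node(7,0),0,node(0,7)))),h(h(node(7,0),0,node(0,7)),true,m))).

wrap(node(node(0,node(m,h(node(7,0),0,node(0,7)))),h(h(node(7,0),0,node(0,7)),true,m)))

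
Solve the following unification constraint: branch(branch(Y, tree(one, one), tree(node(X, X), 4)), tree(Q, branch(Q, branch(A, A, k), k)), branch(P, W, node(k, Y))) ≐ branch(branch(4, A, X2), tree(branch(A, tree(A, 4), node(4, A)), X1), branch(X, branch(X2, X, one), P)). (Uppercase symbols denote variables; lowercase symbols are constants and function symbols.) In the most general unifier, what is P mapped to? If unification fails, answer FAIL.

node(k, 4)

Decompose branch/3: branch(Y, tree(one, one), tree(node(X, X), 4)) ≐ branch(4, A, X2),  tree(Q, branch(Q, branch(A, A, k), k)) ≐ tree(branch(A, tree(A, 4), node(4, A)), X1),  branch(P, W, node(k, Y)) ≐ branch(X, branch(X2, X, one), P).
Decompose branch/3: Y ≐ 4,  tree(one, one) ≐ A,  tree(node(X, X), 4) ≐ X2.
Bind Y := 4; substituting into the one remaining equation that mentions Y gives: branch(P, W, node(k, 4)) ≐ branch(X, branch(X2, X, one), P).
Bind A := tree(one, one); substituting into the one remaining equation that mentions A gives: tree(Q, branch(Q, branch(tree(one, one), tree(one, one), k), k)) ≐ tree(branch(tree(one, one), tree(tree(one, one), 4), node(4, tree(one, one))), X1).
Bind X2 := tree(node(X, X), 4); substituting into the one remaining equation that mentions X2 gives: branch(P, W, node(k, 4)) ≐ branch(X, branch(tree(node(X, X), 4), X, one), P).
Decompose tree/2: Q ≐ branch(tree(one, one), tree(tree(one, one), 4), node(4, tree(one, one))),  branch(Q, branch(tree(one, one), tree(one, one), k), k) ≐ X1.
Bind Q := branch(tree(one, one), tree(tree(one, one), 4), node(4, tree(one, one))); substituting into the one remaining equation that mentions Q gives: branch(branch(tree(one, one), tree(tree(one, one), 4), node(4, tree(one, one))), branch(tree(one, one), tree(one, one), k), k) ≐ X1.
Bind X1 := branch(branch(tree(one, one), tree(tree(one, one), 4), node(4, tree(one, one))), branch(tree(one, one), tree(one, one), k), k); no other remaining equation mentions X1.
Decompose branch/3: P ≐ X,  W ≐ branch(tree(node(X, X), 4), X, one),  node(k, 4) ≐ P.
Bind P := X; substituting into the one remaining equation that mentions P gives: node(k, 4) ≐ X.
Bind W := branch(tree(node(X, X), 4), X, one); no other remaining equation mentions W.
Bind X := node(k, 4). Substituting into the earlier bindings gives X2 := tree(node(node(k, 4), node(k, 4)), 4), P := node(k, 4), W := branch(tree(node(node(k, 4), node(k, 4)), 4), node(k, 4), one).
MGU = { Y -> 4, A -> tree(one, one), X2 -> tree(node(node(k, 4), node(k, 4)), 4), Q -> branch(tree(one, one), tree(tree(one, one), 4), node(4, tree(one, one))), X1 -> branch(branch(tree(one, one), tree(tree(one, one), 4), node(4, tree(one, one))), branch(tree(one, one), tree(one, one), k), k), P -> node(k, 4), W -> branch(tree(node(node(k, 4), node(k, 4)), 4), node(k, 4), one), X -> node(k, 4) }, so P -> node(k, 4).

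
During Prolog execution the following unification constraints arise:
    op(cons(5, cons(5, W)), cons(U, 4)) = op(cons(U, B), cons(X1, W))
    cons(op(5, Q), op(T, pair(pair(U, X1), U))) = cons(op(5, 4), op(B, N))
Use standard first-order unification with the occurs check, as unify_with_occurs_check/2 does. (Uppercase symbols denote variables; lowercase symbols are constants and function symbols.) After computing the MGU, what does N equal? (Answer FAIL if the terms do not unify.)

pair(pair(5, 5), 5)

Decompose op/2: cons(5, cons(5, W)) = cons(U, B),  cons(U, 4) = cons(X1, W).
Decompose cons/2: 5 = U,  cons(5, W) = B.
Bind U := 5; substituting into the 2 remaining equations that mention U gives: cons(5, 4) = cons(X1, W),  cons(op(5, Q), op(T, pair(pair(5, X1), 5))) = cons(op(5, 4), op(B, N)).
Bind B := cons(5, W); substituting into the one remaining equation that mentions B gives: cons(op(5, Q), op(T, pair(pair(5, X1), 5))) = cons(op(5, 4), op(cons(5, W), N)).
Decompose cons/2: 5 = X1,  4 = W.
Bind X1 := 5; substituting into the one remaining equation that mentions X1 gives: cons(op(5, Q), op(T, pair(pair(5, 5), 5))) = cons(op(5, 4), op(cons(5, W), N)).
Bind W := 4; substituting into the remaining equation gives: cons(op(5, Q), op(T, pair(pair(5, 5), 5))) = cons(op(5, 4), op(cons(5, 4), N)). Substituting into the earlier binding gives B := cons(5, 4).
Decompose cons/2: op(5, Q) = op(5, 4),  op(T, pair(pair(5, 5), 5)) = op(cons(5, 4), N).
Decompose op/2: 5 = 5,  Q = 4.
Delete trivial equation 5 = 5.
Bind Q := 4; no other remaining equation mentions Q.
Decompose op/2: T = cons(5, 4),  pair(pair(5, 5), 5) = N.
Bind T := cons(5, 4); no other remaining equation mentions T.
Bind N := pair(pair(5, 5), 5).
MGU = { U = 5, B = cons(5, 4), X1 = 5, W = 4, Q = 4, T = cons(5, 4), N = pair(pair(5, 5), 5) }, so N = pair(pair(5, 5), 5).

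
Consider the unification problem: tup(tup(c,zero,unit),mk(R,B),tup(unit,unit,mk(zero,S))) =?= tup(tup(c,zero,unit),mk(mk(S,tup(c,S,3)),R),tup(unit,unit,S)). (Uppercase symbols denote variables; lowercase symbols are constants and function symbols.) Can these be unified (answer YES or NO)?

Decompose tup/3: tup(c,zero,unit) =?= tup(c,zero,unit),  mk(R,B) =?= mk(mk(S,tup(c,S,3)),R),  tup(unit,unit,mk(zero,S)) =?= tup(unit,unit,S).
Delete trivial equation tup(c,zero,unit) =?= tup(c,zero,unit).
Decompose mk/2: R =?= mk(S,tup(c,S,3)),  B =?= R.
Bind R := mk(S,tup(c,S,3)); substituting into the one remaining equation that mentions R gives: B =?= mk(S,tup(c,S,3)).
Bind B := mk(S,tup(c,S,3)); no other remaining equation mentions B.
Decompose tup/3: unit =?= unit,  unit =?= unit,  mk(zero,S) =?= S.
Delete trivial equation unit =?= unit.
Delete trivial equation unit =?= unit.
Occurs check fails: S occurs in mk(zero,S); the equation S =?= mk(zero,S) has no finite solution.

NO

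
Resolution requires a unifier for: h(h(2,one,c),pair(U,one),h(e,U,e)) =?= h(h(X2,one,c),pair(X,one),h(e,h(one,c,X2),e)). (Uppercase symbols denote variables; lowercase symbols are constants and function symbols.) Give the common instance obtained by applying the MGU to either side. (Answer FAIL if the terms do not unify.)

h(h(2,one,c),pair(h(one,c,2),one),h(e,h(one,c,2),e))

Decompose h/3: h(2,one,c) =?= h(X2,one,c),  pair(U,one) =?= pair(X,one),  h(e,U,e) =?= h(e,h(one,c,X2),e).
Decompose h/3: 2 =?= X2,  one =?= one,  c =?= c.
Bind X2 := 2; substituting into the one remaining equation that mentions X2 gives: h(e,U,e) =?= h(e,h(one,c,2),e).
Delete trivial equation one =?= one.
Delete trivial equation c =?= c.
Decompose pair/2: U =?= X,  one =?= one.
Bind U := X; substituting into the one remaining equation that mentions U gives: h(e,X,e) =?= h(e,h(one,c,2),e).
Delete trivial equation one =?= one.
Decompose h/3: e =?= e,  X =?= h(one,c,2),  e =?= e.
Delete trivial equation e =?= e.
Bind X := h(one,c,2); no other remaining equation mentions X. Substituting into the earlier binding gives U := h(one,c,2).
Delete trivial equation e =?= e.
Applying the MGU to either side gives h(h(2,one,c),pair(h(one,c,2),one),h(e,h(one,c,2),e)).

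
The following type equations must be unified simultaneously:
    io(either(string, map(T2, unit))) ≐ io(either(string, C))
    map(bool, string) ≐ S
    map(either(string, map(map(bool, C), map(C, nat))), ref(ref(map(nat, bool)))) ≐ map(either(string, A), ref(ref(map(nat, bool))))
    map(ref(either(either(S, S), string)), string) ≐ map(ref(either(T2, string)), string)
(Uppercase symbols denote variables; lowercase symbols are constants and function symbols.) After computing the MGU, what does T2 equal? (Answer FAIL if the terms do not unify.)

Decompose io/1: either(string, map(T2, unit)) ≐ either(string, C).
Decompose either/2: string ≐ string,  map(T2, unit) ≐ C.
Delete trivial equation string ≐ string.
Bind C := map(T2, unit); substituting into the one remaining equation that mentions C gives: map(either(string, map(map(bool, map(T2, unit)), map(map(T2, unit), nat))), ref(ref(map(nat, bool)))) ≐ map(either(string, A), ref(ref(map(nat, bool)))).
Bind S := map(bool, string); substituting into the one remaining equation that mentions S gives: map(ref(either(either(map(bool, string), map(bool, string)), string)), string) ≐ map(ref(either(T2, string)), string).
Decompose map/2: either(string, map(map(bool, map(T2, unit)), map(map(T2, unit), nat))) ≐ either(string, A),  ref(ref(map(nat, bool))) ≐ ref(ref(map(nat, bool))).
Decompose either/2: string ≐ string,  map(map(bool, map(T2, unit)), map(map(T2, unit), nat)) ≐ A.
Delete trivial equation string ≐ string.
Bind A := map(map(bool, map(T2, unit)), map(map(T2, unit), nat)); no other remaining equation mentions A.
Delete trivial equation ref(ref(map(nat, bool))) ≐ ref(ref(map(nat, bool))).
Decompose map/2: ref(either(either(map(bool, string), map(bool, string)), string)) ≐ ref(either(T2, string)),  string ≐ string.
Decompose ref/1: either(either(map(bool, string), map(bool, string)), string) ≐ either(T2, string).
Decompose either/2: either(map(bool, string), map(bool, string)) ≐ T2,  string ≐ string.
Bind T2 := either(map(bool, string), map(bool, string)); no other remaining equation mentions T2. Substituting into the earlier bindings gives C := map(either(map(bool, string), map(bool, string)), unit), A := map(map(bool, map(either(map(bool, string), map(bool, string)), unit)), map(map(either(map(bool, string), map(bool, string)), unit), nat)).
Delete trivial equation string ≐ string.
Delete trivial equation string ≐ string.
MGU = { C := map(either(map(bool, string), map(bool, string)), unit), S := map(bool, string), A := map(map(bool, map(either(map(bool, string), map(bool, string)), unit)), map(map(either(map(bool, string), map(bool, string)), unit), nat)), T2 := either(map(bool, string), map(bool, string)) }, so T2 := either(map(bool, string), map(bool, string)).

either(map(bool, string), map(bool, string))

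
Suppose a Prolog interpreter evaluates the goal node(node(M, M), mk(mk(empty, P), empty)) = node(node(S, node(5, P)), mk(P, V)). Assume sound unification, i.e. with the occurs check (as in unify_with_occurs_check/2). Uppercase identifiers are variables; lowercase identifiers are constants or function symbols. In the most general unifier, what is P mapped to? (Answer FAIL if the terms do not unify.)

FAIL

Decompose node/2: node(M, M) = node(S, node(5, P)),  mk(mk(empty, P), empty) = mk(P, V).
Decompose node/2: M = S,  M = node(5, P).
Bind M := S; substituting into the one remaining equation that mentions M gives: S = node(5, P).
Bind S := node(5, P); no other remaining equation mentions S. Substituting into the earlier binding gives M := node(5, P).
Decompose mk/2: mk(empty, P) = P,  empty = V.
Occurs check fails: P occurs in mk(empty, P); the equation P = mk(empty, P) has no finite solution.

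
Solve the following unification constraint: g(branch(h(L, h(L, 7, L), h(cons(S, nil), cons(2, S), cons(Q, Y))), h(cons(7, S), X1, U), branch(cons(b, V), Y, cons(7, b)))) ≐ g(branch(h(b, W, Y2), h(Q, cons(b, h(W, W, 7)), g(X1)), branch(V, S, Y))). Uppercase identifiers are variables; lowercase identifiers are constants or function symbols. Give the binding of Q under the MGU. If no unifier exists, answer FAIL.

FAIL

Decompose g/1: branch(h(L, h(L, 7, L), h(cons(S, nil), cons(2, S), cons(Q, Y))), h(cons(7, S), X1, U), branch(cons(b, V), Y, cons(7, b))) ≐ branch(h(b, W, Y2), h(Q, cons(b, h(W, W, 7)), g(X1)), branch(V, S, Y)).
Decompose branch/3: h(L, h(L, 7, L), h(cons(S, nil), cons(2, S), cons(Q, Y))) ≐ h(b, W, Y2),  h(cons(7, S), X1, U) ≐ h(Q, cons(b, h(W, W, 7)), g(X1)),  branch(cons(b, V), Y, cons(7, b)) ≐ branch(V, S, Y).
Decompose h/3: L ≐ b,  h(L, 7, L) ≐ W,  h(cons(S, nil), cons(2, S), cons(Q, Y)) ≐ Y2.
Bind L := b; substituting into the one remaining equation that mentions L gives: h(b, 7, b) ≐ W.
Bind W := h(b, 7, b); substituting into the one remaining equation that mentions W gives: h(cons(7, S), X1, U) ≐ h(Q, cons(b, h(h(b, 7, b), h(b, 7, b), 7)), g(X1)).
Bind Y2 := h(cons(S, nil), cons(2, S), cons(Q, Y)); no other remaining equation mentions Y2.
Decompose h/3: cons(7, S) ≐ Q,  X1 ≐ cons(b, h(h(b, 7, b), h(b, 7, b), 7)),  U ≐ g(X1).
Bind Q := cons(7, S); no other remaining equation mentions Q. Substituting into the earlier binding gives Y2 := h(cons(S, nil), cons(2, S), cons(cons(7, S), Y)).
Bind X1 := cons(b, h(h(b, 7, b), h(b, 7, b), 7)); substituting into the one remaining equation that mentions X1 gives: U ≐ g(cons(b, h(h(b, 7, b), h(b, 7, b), 7))).
Bind U := g(cons(b, h(h(b, 7, b), h(b, 7, b), 7))); no other remaining equation mentions U.
Decompose branch/3: cons(b, V) ≐ V,  Y ≐ S,  cons(7, b) ≐ Y.
Occurs check fails: V occurs in cons(b, V); the equation V ≐ cons(b, V) has no finite solution.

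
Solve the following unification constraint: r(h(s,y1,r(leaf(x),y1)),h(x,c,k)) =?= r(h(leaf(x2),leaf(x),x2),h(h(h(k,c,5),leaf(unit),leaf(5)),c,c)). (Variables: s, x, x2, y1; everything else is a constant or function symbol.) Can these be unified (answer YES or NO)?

Decompose r/2: h(s,y1,r(leaf(x),y1)) =?= h(leaf(x2),leaf(x),x2),  h(x,c,k) =?= h(h(h(k,c,5),leaf(unit),leaf(5)),c,c).
Decompose h/3: s =?= leaf(x2),  y1 =?= leaf(x),  r(leaf(x),y1) =?= x2.
Bind s := leaf(x2); no other remaining equation mentions s.
Bind y1 := leaf(x); substituting into the one remaining equation that mentions y1 gives: r(leaf(x),leaf(x)) =?= x2.
Bind x2 := r(leaf(x),leaf(x)); no other remaining equation mentions x2. Substituting into the earlier binding gives s := leaf(r(leaf(x),leaf(x))).
Decompose h/3: x =?= h(h(k,c,5),leaf(unit),leaf(5)),  c =?= c,  k =?= c.
Bind x := h(h(k,c,5),leaf(unit),leaf(5)); no other remaining equation mentions x. Substituting into the earlier bindings gives s := leaf(r(leaf(h(h(k,c,5),leaf(unit),leaf(5))),leaf(h(h(k,c,5),leaf(unit),leaf(5))))), y1 := leaf(h(h(k,c,5),leaf(unit),leaf(5))), x2 := r(leaf(h(h(k,c,5),leaf(unit),leaf(5))),leaf(h(h(k,c,5),leaf(unit),leaf(5)))).
Delete trivial equation c =?= c.
Clash: constants k and c differ; no unifier exists.

NO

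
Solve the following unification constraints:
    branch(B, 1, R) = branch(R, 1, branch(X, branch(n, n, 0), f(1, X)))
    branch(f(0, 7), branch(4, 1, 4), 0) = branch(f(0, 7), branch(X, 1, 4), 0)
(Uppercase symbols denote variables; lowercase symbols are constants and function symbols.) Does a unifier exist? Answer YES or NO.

YES

Decompose branch/3: B = R,  1 = 1,  R = branch(X, branch(n, n, 0), f(1, X)).
Bind B := R; no other remaining equation mentions B.
Delete trivial equation 1 = 1.
Bind R := branch(X, branch(n, n, 0), f(1, X)); no other remaining equation mentions R. Substituting into the earlier binding gives B := branch(X, branch(n, n, 0), f(1, X)).
Decompose branch/3: f(0, 7) = f(0, 7),  branch(4, 1, 4) = branch(X, 1, 4),  0 = 0.
Delete trivial equation f(0, 7) = f(0, 7).
Decompose branch/3: 4 = X,  1 = 1,  4 = 4.
Bind X := 4; no other remaining equation mentions X. Substituting into the earlier bindings gives B := branch(4, branch(n, n, 0), f(1, 4)), R := branch(4, branch(n, n, 0), f(1, 4)).
Delete trivial equation 1 = 1.
Delete trivial equation 4 = 4.
Delete trivial equation 0 = 0.
No equations remain and no clash or occurs-check failure arose, so a unifier exists.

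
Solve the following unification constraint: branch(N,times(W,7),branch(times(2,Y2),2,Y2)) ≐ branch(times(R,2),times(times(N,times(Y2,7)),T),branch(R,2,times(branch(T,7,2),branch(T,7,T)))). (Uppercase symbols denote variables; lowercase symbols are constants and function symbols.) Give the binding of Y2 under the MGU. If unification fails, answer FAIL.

Decompose branch/3: N ≐ times(R,2),  times(W,7) ≐ times(times(N,times(Y2,7)),T),  branch(times(2,Y2),2,Y2) ≐ branch(R,2,times(branch(T,7,2),branch(T,7,T))).
Bind N := times(R,2); substituting into the one remaining equation that mentions N gives: times(W,7) ≐ times(times(times(R,2),times(Y2,7)),T).
Decompose times/2: W ≐ times(times(R,2),times(Y2,7)),  7 ≐ T.
Bind W := times(times(R,2),times(Y2,7)); no other remaining equation mentions W.
Bind T := 7; substituting into the remaining equation gives: branch(times(2,Y2),2,Y2) ≐ branch(R,2,times(branch(7,7,2),branch(7,7,7))).
Decompose branch/3: times(2,Y2) ≐ R,  2 ≐ 2,  Y2 ≐ times(branch(7,7,2),branch(7,7,7)).
Bind R := times(2,Y2); no other remaining equation mentions R. Substituting into the earlier bindings gives N := times(times(2,Y2),2), W := times(times(times(2,Y2),2),times(Y2,7)).
Delete trivial equation 2 ≐ 2.
Bind Y2 := times(branch(7,7,2),branch(7,7,7)). Substituting into the earlier bindings gives N := times(times(2,times(branch(7,7,2),branch(7,7,7))),2), W := times(times(times(2,times(branch(7,7,2),branch(7,7,7))),2),times(times(branch(7,7,2),branch(7,7,7)),7)), R := times(2,times(branch(7,7,2),branch(7,7,7))).
MGU = { N := times(times(2,times(branch(7,7,2),branch(7,7,7))),2), W := times(times(times(2,times(branch(7,7,2),branch(7,7,7))),2),times(times(branch(7,7,2),branch(7,7,7)),7)), T := 7, R := times(2,times(branch(7,7,2),branch(7,7,7))), Y2 := times(branch(7,7,2),branch(7,7,7)) }, so Y2 := times(branch(7,7,2),branch(7,7,7)).

times(branch(7,7,2),branch(7,7,7))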